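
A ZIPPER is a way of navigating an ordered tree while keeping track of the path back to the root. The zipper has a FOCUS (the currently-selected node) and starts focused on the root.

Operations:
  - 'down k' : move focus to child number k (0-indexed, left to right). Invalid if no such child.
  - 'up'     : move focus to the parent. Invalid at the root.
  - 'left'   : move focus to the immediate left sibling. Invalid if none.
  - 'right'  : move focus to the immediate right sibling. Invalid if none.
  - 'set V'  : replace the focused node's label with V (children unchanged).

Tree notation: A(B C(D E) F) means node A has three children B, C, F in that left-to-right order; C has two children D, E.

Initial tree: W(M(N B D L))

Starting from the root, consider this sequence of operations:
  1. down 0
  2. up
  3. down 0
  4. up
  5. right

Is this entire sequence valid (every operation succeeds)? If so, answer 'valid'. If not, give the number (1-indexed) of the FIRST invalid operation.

Answer: 5

Derivation:
Step 1 (down 0): focus=M path=0 depth=1 children=['N', 'B', 'D', 'L'] left=[] right=[] parent=W
Step 2 (up): focus=W path=root depth=0 children=['M'] (at root)
Step 3 (down 0): focus=M path=0 depth=1 children=['N', 'B', 'D', 'L'] left=[] right=[] parent=W
Step 4 (up): focus=W path=root depth=0 children=['M'] (at root)
Step 5 (right): INVALID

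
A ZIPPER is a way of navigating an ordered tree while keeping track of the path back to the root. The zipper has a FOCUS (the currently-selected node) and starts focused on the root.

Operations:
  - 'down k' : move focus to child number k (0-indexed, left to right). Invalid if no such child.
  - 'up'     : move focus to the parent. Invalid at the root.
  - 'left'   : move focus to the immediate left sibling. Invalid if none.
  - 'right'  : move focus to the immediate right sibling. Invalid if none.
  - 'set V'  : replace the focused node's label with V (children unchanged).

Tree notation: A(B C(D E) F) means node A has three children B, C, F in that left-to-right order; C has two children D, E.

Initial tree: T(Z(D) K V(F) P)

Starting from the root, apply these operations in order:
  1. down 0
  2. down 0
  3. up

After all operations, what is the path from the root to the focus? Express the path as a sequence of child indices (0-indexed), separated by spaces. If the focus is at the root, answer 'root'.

Step 1 (down 0): focus=Z path=0 depth=1 children=['D'] left=[] right=['K', 'V', 'P'] parent=T
Step 2 (down 0): focus=D path=0/0 depth=2 children=[] left=[] right=[] parent=Z
Step 3 (up): focus=Z path=0 depth=1 children=['D'] left=[] right=['K', 'V', 'P'] parent=T

Answer: 0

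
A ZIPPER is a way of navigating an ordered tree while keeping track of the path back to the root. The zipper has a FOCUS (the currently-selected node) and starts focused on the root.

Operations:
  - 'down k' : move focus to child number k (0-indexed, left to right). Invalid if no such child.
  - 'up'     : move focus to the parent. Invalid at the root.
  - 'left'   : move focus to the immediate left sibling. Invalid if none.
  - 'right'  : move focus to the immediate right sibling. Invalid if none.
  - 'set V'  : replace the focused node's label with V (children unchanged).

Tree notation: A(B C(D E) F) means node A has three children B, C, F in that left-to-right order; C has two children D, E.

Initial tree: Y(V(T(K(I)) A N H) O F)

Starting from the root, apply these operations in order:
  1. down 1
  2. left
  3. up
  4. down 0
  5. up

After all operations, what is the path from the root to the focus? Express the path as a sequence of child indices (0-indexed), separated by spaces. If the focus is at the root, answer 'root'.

Answer: root

Derivation:
Step 1 (down 1): focus=O path=1 depth=1 children=[] left=['V'] right=['F'] parent=Y
Step 2 (left): focus=V path=0 depth=1 children=['T', 'A', 'N', 'H'] left=[] right=['O', 'F'] parent=Y
Step 3 (up): focus=Y path=root depth=0 children=['V', 'O', 'F'] (at root)
Step 4 (down 0): focus=V path=0 depth=1 children=['T', 'A', 'N', 'H'] left=[] right=['O', 'F'] parent=Y
Step 5 (up): focus=Y path=root depth=0 children=['V', 'O', 'F'] (at root)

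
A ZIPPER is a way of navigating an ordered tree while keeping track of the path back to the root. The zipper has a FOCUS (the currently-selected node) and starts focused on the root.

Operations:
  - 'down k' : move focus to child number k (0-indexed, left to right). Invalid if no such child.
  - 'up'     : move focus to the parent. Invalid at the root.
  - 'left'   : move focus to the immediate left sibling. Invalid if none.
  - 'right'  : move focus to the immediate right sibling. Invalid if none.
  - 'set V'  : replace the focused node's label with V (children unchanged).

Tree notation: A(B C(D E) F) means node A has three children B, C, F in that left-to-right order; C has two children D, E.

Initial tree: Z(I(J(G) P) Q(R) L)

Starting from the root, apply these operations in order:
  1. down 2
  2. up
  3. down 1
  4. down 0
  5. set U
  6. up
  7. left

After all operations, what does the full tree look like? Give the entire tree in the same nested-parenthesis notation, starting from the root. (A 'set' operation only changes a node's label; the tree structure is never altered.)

Answer: Z(I(J(G) P) Q(U) L)

Derivation:
Step 1 (down 2): focus=L path=2 depth=1 children=[] left=['I', 'Q'] right=[] parent=Z
Step 2 (up): focus=Z path=root depth=0 children=['I', 'Q', 'L'] (at root)
Step 3 (down 1): focus=Q path=1 depth=1 children=['R'] left=['I'] right=['L'] parent=Z
Step 4 (down 0): focus=R path=1/0 depth=2 children=[] left=[] right=[] parent=Q
Step 5 (set U): focus=U path=1/0 depth=2 children=[] left=[] right=[] parent=Q
Step 6 (up): focus=Q path=1 depth=1 children=['U'] left=['I'] right=['L'] parent=Z
Step 7 (left): focus=I path=0 depth=1 children=['J', 'P'] left=[] right=['Q', 'L'] parent=Z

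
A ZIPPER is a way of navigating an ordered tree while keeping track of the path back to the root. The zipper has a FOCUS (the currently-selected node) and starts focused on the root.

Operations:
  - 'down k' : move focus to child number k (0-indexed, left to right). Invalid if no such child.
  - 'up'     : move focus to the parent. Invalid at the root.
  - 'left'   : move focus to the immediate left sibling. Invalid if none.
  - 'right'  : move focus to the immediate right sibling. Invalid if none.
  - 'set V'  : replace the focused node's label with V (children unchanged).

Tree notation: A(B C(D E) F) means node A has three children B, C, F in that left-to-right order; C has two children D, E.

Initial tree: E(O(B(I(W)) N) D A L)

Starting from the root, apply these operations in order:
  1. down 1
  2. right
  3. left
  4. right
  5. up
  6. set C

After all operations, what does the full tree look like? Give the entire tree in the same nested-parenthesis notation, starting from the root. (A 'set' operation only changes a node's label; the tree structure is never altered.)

Step 1 (down 1): focus=D path=1 depth=1 children=[] left=['O'] right=['A', 'L'] parent=E
Step 2 (right): focus=A path=2 depth=1 children=[] left=['O', 'D'] right=['L'] parent=E
Step 3 (left): focus=D path=1 depth=1 children=[] left=['O'] right=['A', 'L'] parent=E
Step 4 (right): focus=A path=2 depth=1 children=[] left=['O', 'D'] right=['L'] parent=E
Step 5 (up): focus=E path=root depth=0 children=['O', 'D', 'A', 'L'] (at root)
Step 6 (set C): focus=C path=root depth=0 children=['O', 'D', 'A', 'L'] (at root)

Answer: C(O(B(I(W)) N) D A L)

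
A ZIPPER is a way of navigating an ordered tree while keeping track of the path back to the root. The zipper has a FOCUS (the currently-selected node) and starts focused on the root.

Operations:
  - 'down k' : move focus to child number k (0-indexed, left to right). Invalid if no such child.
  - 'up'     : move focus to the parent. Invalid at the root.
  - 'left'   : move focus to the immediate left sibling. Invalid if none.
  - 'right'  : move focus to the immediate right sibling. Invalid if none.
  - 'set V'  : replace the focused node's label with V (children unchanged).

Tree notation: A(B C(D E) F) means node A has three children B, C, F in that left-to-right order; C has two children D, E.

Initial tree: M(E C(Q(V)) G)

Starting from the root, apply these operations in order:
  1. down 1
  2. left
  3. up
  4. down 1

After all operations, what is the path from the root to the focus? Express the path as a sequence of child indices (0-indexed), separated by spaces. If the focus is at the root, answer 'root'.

Answer: 1

Derivation:
Step 1 (down 1): focus=C path=1 depth=1 children=['Q'] left=['E'] right=['G'] parent=M
Step 2 (left): focus=E path=0 depth=1 children=[] left=[] right=['C', 'G'] parent=M
Step 3 (up): focus=M path=root depth=0 children=['E', 'C', 'G'] (at root)
Step 4 (down 1): focus=C path=1 depth=1 children=['Q'] left=['E'] right=['G'] parent=M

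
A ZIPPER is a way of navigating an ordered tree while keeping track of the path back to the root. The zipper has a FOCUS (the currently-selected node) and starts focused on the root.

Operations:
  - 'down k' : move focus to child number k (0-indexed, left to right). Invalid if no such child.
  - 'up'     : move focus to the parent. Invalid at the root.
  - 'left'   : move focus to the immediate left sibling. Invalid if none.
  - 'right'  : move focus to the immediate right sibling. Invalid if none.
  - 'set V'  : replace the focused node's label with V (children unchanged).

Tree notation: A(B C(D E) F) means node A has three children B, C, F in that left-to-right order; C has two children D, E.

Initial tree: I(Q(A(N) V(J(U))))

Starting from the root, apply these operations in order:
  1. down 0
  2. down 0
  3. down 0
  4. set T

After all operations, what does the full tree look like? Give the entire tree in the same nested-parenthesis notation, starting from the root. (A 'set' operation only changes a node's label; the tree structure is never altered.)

Answer: I(Q(A(T) V(J(U))))

Derivation:
Step 1 (down 0): focus=Q path=0 depth=1 children=['A', 'V'] left=[] right=[] parent=I
Step 2 (down 0): focus=A path=0/0 depth=2 children=['N'] left=[] right=['V'] parent=Q
Step 3 (down 0): focus=N path=0/0/0 depth=3 children=[] left=[] right=[] parent=A
Step 4 (set T): focus=T path=0/0/0 depth=3 children=[] left=[] right=[] parent=A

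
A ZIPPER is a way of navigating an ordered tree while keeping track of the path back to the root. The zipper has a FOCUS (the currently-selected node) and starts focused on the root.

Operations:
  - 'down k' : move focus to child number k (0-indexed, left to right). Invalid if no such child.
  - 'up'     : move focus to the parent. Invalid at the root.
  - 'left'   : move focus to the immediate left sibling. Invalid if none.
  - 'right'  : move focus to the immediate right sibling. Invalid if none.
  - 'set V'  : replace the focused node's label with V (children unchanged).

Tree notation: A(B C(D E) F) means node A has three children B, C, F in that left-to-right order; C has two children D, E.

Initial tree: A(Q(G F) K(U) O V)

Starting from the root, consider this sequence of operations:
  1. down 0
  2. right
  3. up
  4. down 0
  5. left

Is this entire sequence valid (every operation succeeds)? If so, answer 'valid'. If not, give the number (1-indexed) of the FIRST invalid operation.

Answer: 5

Derivation:
Step 1 (down 0): focus=Q path=0 depth=1 children=['G', 'F'] left=[] right=['K', 'O', 'V'] parent=A
Step 2 (right): focus=K path=1 depth=1 children=['U'] left=['Q'] right=['O', 'V'] parent=A
Step 3 (up): focus=A path=root depth=0 children=['Q', 'K', 'O', 'V'] (at root)
Step 4 (down 0): focus=Q path=0 depth=1 children=['G', 'F'] left=[] right=['K', 'O', 'V'] parent=A
Step 5 (left): INVALID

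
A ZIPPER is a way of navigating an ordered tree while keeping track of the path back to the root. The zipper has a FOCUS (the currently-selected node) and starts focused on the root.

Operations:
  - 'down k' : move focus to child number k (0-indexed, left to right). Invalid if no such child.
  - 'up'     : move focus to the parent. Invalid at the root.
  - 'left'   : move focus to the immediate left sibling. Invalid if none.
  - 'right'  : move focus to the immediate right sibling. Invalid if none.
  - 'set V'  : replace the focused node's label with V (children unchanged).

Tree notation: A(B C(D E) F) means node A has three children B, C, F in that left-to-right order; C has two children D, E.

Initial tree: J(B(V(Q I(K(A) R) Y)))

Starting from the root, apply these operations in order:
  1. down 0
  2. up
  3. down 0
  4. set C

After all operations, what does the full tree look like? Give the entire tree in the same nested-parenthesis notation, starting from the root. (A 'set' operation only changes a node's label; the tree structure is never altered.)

Answer: J(C(V(Q I(K(A) R) Y)))

Derivation:
Step 1 (down 0): focus=B path=0 depth=1 children=['V'] left=[] right=[] parent=J
Step 2 (up): focus=J path=root depth=0 children=['B'] (at root)
Step 3 (down 0): focus=B path=0 depth=1 children=['V'] left=[] right=[] parent=J
Step 4 (set C): focus=C path=0 depth=1 children=['V'] left=[] right=[] parent=J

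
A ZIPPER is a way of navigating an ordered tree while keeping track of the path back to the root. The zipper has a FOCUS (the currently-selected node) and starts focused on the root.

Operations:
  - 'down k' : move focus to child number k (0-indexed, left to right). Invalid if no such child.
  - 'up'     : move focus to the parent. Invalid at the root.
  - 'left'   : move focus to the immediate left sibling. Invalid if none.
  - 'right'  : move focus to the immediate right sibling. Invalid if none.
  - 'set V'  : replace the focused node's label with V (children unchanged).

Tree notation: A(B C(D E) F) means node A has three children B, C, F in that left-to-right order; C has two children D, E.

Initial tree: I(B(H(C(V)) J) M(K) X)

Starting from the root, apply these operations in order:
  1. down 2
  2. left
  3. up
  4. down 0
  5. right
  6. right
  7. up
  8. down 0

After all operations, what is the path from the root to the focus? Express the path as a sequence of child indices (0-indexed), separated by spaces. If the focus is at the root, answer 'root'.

Answer: 0

Derivation:
Step 1 (down 2): focus=X path=2 depth=1 children=[] left=['B', 'M'] right=[] parent=I
Step 2 (left): focus=M path=1 depth=1 children=['K'] left=['B'] right=['X'] parent=I
Step 3 (up): focus=I path=root depth=0 children=['B', 'M', 'X'] (at root)
Step 4 (down 0): focus=B path=0 depth=1 children=['H', 'J'] left=[] right=['M', 'X'] parent=I
Step 5 (right): focus=M path=1 depth=1 children=['K'] left=['B'] right=['X'] parent=I
Step 6 (right): focus=X path=2 depth=1 children=[] left=['B', 'M'] right=[] parent=I
Step 7 (up): focus=I path=root depth=0 children=['B', 'M', 'X'] (at root)
Step 8 (down 0): focus=B path=0 depth=1 children=['H', 'J'] left=[] right=['M', 'X'] parent=I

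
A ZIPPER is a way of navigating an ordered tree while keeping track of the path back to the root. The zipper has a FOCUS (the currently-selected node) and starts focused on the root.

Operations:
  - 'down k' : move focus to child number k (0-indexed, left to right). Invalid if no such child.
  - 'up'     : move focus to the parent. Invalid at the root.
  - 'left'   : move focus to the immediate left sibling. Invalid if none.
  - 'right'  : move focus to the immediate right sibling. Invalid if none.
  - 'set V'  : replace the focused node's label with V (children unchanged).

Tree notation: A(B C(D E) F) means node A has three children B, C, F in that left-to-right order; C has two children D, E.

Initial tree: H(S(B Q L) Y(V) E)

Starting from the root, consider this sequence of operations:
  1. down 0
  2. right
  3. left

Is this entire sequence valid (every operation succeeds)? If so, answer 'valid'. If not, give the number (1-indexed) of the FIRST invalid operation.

Answer: valid

Derivation:
Step 1 (down 0): focus=S path=0 depth=1 children=['B', 'Q', 'L'] left=[] right=['Y', 'E'] parent=H
Step 2 (right): focus=Y path=1 depth=1 children=['V'] left=['S'] right=['E'] parent=H
Step 3 (left): focus=S path=0 depth=1 children=['B', 'Q', 'L'] left=[] right=['Y', 'E'] parent=H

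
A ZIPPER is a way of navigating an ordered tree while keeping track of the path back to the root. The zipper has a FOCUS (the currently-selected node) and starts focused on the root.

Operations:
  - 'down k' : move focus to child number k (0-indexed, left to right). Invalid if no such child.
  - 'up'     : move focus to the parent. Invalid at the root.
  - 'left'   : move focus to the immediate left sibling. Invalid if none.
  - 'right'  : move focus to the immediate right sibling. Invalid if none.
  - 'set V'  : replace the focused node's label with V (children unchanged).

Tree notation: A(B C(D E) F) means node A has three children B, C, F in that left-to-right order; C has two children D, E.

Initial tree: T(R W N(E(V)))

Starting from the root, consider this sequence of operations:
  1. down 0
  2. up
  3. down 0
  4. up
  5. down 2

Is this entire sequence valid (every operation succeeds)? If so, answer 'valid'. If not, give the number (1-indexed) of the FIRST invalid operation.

Step 1 (down 0): focus=R path=0 depth=1 children=[] left=[] right=['W', 'N'] parent=T
Step 2 (up): focus=T path=root depth=0 children=['R', 'W', 'N'] (at root)
Step 3 (down 0): focus=R path=0 depth=1 children=[] left=[] right=['W', 'N'] parent=T
Step 4 (up): focus=T path=root depth=0 children=['R', 'W', 'N'] (at root)
Step 5 (down 2): focus=N path=2 depth=1 children=['E'] left=['R', 'W'] right=[] parent=T

Answer: valid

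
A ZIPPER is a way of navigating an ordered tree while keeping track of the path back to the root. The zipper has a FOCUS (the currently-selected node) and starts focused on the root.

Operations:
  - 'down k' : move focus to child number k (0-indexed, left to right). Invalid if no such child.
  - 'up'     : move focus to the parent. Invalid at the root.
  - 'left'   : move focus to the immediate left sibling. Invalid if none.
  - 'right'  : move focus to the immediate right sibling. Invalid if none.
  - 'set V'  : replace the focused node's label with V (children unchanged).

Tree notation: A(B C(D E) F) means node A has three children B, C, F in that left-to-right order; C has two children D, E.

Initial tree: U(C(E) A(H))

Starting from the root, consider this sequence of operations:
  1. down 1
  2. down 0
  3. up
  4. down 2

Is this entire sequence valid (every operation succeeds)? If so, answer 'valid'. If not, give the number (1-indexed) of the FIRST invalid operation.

Step 1 (down 1): focus=A path=1 depth=1 children=['H'] left=['C'] right=[] parent=U
Step 2 (down 0): focus=H path=1/0 depth=2 children=[] left=[] right=[] parent=A
Step 3 (up): focus=A path=1 depth=1 children=['H'] left=['C'] right=[] parent=U
Step 4 (down 2): INVALID

Answer: 4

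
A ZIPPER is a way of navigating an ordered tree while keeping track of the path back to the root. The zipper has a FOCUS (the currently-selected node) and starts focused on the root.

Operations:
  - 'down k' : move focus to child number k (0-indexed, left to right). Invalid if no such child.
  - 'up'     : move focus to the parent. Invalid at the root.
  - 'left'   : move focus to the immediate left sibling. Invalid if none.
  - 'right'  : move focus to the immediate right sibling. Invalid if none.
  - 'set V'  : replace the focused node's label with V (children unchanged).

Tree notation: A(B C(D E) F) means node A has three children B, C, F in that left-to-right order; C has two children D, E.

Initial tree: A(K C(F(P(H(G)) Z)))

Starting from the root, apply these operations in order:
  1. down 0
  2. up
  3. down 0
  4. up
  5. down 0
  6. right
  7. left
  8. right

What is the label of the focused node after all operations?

Answer: C

Derivation:
Step 1 (down 0): focus=K path=0 depth=1 children=[] left=[] right=['C'] parent=A
Step 2 (up): focus=A path=root depth=0 children=['K', 'C'] (at root)
Step 3 (down 0): focus=K path=0 depth=1 children=[] left=[] right=['C'] parent=A
Step 4 (up): focus=A path=root depth=0 children=['K', 'C'] (at root)
Step 5 (down 0): focus=K path=0 depth=1 children=[] left=[] right=['C'] parent=A
Step 6 (right): focus=C path=1 depth=1 children=['F'] left=['K'] right=[] parent=A
Step 7 (left): focus=K path=0 depth=1 children=[] left=[] right=['C'] parent=A
Step 8 (right): focus=C path=1 depth=1 children=['F'] left=['K'] right=[] parent=A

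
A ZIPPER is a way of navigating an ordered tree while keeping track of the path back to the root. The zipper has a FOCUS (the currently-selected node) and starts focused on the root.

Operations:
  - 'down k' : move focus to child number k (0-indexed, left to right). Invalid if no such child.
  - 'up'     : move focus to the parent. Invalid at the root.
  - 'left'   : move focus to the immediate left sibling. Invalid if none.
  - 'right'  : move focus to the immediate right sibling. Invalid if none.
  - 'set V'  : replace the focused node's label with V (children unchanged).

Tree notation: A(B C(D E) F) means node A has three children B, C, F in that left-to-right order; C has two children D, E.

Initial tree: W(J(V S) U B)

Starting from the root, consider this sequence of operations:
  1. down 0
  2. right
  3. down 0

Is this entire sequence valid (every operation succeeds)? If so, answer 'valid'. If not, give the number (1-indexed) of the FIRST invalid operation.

Step 1 (down 0): focus=J path=0 depth=1 children=['V', 'S'] left=[] right=['U', 'B'] parent=W
Step 2 (right): focus=U path=1 depth=1 children=[] left=['J'] right=['B'] parent=W
Step 3 (down 0): INVALID

Answer: 3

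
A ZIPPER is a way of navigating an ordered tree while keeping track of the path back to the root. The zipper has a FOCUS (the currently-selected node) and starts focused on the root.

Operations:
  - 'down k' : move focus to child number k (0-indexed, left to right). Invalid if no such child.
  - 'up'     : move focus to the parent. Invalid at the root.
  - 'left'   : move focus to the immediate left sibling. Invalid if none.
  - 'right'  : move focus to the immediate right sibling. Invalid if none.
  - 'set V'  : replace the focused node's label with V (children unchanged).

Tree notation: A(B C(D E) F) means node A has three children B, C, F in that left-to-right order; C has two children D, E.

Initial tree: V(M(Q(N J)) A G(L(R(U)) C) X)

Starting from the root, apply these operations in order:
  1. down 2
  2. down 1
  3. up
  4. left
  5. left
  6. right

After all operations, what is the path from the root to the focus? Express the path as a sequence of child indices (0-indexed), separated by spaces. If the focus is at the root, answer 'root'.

Answer: 1

Derivation:
Step 1 (down 2): focus=G path=2 depth=1 children=['L', 'C'] left=['M', 'A'] right=['X'] parent=V
Step 2 (down 1): focus=C path=2/1 depth=2 children=[] left=['L'] right=[] parent=G
Step 3 (up): focus=G path=2 depth=1 children=['L', 'C'] left=['M', 'A'] right=['X'] parent=V
Step 4 (left): focus=A path=1 depth=1 children=[] left=['M'] right=['G', 'X'] parent=V
Step 5 (left): focus=M path=0 depth=1 children=['Q'] left=[] right=['A', 'G', 'X'] parent=V
Step 6 (right): focus=A path=1 depth=1 children=[] left=['M'] right=['G', 'X'] parent=V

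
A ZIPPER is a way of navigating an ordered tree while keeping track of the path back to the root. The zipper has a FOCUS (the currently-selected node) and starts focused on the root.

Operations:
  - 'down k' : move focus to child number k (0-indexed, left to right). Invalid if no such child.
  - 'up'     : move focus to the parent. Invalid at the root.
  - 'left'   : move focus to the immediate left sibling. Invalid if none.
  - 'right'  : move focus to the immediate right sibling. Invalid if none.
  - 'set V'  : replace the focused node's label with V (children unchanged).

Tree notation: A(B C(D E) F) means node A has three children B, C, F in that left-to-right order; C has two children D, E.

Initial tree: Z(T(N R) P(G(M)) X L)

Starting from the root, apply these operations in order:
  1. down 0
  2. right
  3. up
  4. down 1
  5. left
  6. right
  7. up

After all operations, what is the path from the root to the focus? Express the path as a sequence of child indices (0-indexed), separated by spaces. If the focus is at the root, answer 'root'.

Step 1 (down 0): focus=T path=0 depth=1 children=['N', 'R'] left=[] right=['P', 'X', 'L'] parent=Z
Step 2 (right): focus=P path=1 depth=1 children=['G'] left=['T'] right=['X', 'L'] parent=Z
Step 3 (up): focus=Z path=root depth=0 children=['T', 'P', 'X', 'L'] (at root)
Step 4 (down 1): focus=P path=1 depth=1 children=['G'] left=['T'] right=['X', 'L'] parent=Z
Step 5 (left): focus=T path=0 depth=1 children=['N', 'R'] left=[] right=['P', 'X', 'L'] parent=Z
Step 6 (right): focus=P path=1 depth=1 children=['G'] left=['T'] right=['X', 'L'] parent=Z
Step 7 (up): focus=Z path=root depth=0 children=['T', 'P', 'X', 'L'] (at root)

Answer: root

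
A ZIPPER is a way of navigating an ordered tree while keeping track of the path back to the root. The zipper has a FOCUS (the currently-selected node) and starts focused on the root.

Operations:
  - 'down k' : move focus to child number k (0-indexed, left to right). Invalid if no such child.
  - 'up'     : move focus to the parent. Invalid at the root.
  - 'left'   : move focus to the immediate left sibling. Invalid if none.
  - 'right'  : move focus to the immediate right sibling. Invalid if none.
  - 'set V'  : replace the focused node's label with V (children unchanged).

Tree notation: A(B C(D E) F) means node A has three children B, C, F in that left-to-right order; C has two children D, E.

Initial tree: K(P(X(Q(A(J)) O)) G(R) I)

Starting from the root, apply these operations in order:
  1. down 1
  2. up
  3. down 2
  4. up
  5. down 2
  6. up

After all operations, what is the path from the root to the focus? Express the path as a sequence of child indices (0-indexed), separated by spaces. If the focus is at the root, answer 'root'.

Step 1 (down 1): focus=G path=1 depth=1 children=['R'] left=['P'] right=['I'] parent=K
Step 2 (up): focus=K path=root depth=0 children=['P', 'G', 'I'] (at root)
Step 3 (down 2): focus=I path=2 depth=1 children=[] left=['P', 'G'] right=[] parent=K
Step 4 (up): focus=K path=root depth=0 children=['P', 'G', 'I'] (at root)
Step 5 (down 2): focus=I path=2 depth=1 children=[] left=['P', 'G'] right=[] parent=K
Step 6 (up): focus=K path=root depth=0 children=['P', 'G', 'I'] (at root)

Answer: root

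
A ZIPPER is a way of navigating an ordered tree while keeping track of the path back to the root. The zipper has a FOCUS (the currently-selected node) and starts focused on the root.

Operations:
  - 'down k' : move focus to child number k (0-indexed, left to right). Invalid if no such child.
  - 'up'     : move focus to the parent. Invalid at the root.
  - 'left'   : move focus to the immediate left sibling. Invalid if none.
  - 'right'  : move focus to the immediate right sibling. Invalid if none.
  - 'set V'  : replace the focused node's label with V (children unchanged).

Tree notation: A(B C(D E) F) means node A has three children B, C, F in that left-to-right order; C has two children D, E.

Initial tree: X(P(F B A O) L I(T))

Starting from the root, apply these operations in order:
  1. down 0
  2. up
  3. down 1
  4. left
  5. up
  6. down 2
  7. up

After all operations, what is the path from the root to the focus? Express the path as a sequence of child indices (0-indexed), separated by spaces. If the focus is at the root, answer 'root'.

Answer: root

Derivation:
Step 1 (down 0): focus=P path=0 depth=1 children=['F', 'B', 'A', 'O'] left=[] right=['L', 'I'] parent=X
Step 2 (up): focus=X path=root depth=0 children=['P', 'L', 'I'] (at root)
Step 3 (down 1): focus=L path=1 depth=1 children=[] left=['P'] right=['I'] parent=X
Step 4 (left): focus=P path=0 depth=1 children=['F', 'B', 'A', 'O'] left=[] right=['L', 'I'] parent=X
Step 5 (up): focus=X path=root depth=0 children=['P', 'L', 'I'] (at root)
Step 6 (down 2): focus=I path=2 depth=1 children=['T'] left=['P', 'L'] right=[] parent=X
Step 7 (up): focus=X path=root depth=0 children=['P', 'L', 'I'] (at root)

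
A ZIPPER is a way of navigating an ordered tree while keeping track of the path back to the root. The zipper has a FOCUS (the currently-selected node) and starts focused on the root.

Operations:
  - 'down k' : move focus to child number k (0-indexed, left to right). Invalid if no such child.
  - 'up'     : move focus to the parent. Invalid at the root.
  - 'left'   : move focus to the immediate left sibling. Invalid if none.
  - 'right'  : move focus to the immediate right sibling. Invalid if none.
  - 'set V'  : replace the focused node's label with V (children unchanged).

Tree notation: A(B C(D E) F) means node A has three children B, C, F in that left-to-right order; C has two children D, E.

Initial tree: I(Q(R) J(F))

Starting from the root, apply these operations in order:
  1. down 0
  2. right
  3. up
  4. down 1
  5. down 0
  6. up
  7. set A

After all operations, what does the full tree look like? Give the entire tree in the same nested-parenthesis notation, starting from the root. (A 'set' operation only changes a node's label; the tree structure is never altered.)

Answer: I(Q(R) A(F))

Derivation:
Step 1 (down 0): focus=Q path=0 depth=1 children=['R'] left=[] right=['J'] parent=I
Step 2 (right): focus=J path=1 depth=1 children=['F'] left=['Q'] right=[] parent=I
Step 3 (up): focus=I path=root depth=0 children=['Q', 'J'] (at root)
Step 4 (down 1): focus=J path=1 depth=1 children=['F'] left=['Q'] right=[] parent=I
Step 5 (down 0): focus=F path=1/0 depth=2 children=[] left=[] right=[] parent=J
Step 6 (up): focus=J path=1 depth=1 children=['F'] left=['Q'] right=[] parent=I
Step 7 (set A): focus=A path=1 depth=1 children=['F'] left=['Q'] right=[] parent=I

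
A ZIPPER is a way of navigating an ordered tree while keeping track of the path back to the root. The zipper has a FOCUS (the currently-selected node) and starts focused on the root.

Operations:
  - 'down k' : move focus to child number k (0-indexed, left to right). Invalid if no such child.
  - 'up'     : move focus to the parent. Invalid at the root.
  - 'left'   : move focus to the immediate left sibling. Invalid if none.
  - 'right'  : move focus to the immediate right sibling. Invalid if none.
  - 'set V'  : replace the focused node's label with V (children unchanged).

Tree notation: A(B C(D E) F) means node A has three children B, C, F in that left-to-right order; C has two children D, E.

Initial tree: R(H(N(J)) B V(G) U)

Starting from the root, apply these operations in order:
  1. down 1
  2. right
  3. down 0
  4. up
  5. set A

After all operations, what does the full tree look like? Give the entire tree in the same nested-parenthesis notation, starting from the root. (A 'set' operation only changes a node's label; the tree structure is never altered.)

Answer: R(H(N(J)) B A(G) U)

Derivation:
Step 1 (down 1): focus=B path=1 depth=1 children=[] left=['H'] right=['V', 'U'] parent=R
Step 2 (right): focus=V path=2 depth=1 children=['G'] left=['H', 'B'] right=['U'] parent=R
Step 3 (down 0): focus=G path=2/0 depth=2 children=[] left=[] right=[] parent=V
Step 4 (up): focus=V path=2 depth=1 children=['G'] left=['H', 'B'] right=['U'] parent=R
Step 5 (set A): focus=A path=2 depth=1 children=['G'] left=['H', 'B'] right=['U'] parent=R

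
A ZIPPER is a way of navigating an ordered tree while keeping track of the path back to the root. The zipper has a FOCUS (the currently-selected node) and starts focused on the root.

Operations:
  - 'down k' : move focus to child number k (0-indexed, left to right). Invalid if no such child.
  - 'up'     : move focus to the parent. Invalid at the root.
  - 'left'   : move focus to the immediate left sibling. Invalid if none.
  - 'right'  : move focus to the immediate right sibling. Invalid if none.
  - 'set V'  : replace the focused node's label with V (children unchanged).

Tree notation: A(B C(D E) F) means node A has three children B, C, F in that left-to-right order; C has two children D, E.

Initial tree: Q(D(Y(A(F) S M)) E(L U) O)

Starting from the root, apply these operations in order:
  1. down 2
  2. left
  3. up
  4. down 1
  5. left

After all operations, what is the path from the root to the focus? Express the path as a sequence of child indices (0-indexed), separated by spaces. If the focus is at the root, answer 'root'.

Answer: 0

Derivation:
Step 1 (down 2): focus=O path=2 depth=1 children=[] left=['D', 'E'] right=[] parent=Q
Step 2 (left): focus=E path=1 depth=1 children=['L', 'U'] left=['D'] right=['O'] parent=Q
Step 3 (up): focus=Q path=root depth=0 children=['D', 'E', 'O'] (at root)
Step 4 (down 1): focus=E path=1 depth=1 children=['L', 'U'] left=['D'] right=['O'] parent=Q
Step 5 (left): focus=D path=0 depth=1 children=['Y'] left=[] right=['E', 'O'] parent=Q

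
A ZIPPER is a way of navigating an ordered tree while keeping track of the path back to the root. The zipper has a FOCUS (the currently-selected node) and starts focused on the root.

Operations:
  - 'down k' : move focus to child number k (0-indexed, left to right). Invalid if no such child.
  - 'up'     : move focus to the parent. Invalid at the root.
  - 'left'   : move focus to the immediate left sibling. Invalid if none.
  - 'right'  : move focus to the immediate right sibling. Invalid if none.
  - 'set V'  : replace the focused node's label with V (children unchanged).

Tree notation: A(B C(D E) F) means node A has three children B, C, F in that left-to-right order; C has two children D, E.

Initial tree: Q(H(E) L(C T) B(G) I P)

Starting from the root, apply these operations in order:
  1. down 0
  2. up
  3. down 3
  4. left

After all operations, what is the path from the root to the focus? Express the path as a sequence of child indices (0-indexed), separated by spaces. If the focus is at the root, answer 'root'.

Step 1 (down 0): focus=H path=0 depth=1 children=['E'] left=[] right=['L', 'B', 'I', 'P'] parent=Q
Step 2 (up): focus=Q path=root depth=0 children=['H', 'L', 'B', 'I', 'P'] (at root)
Step 3 (down 3): focus=I path=3 depth=1 children=[] left=['H', 'L', 'B'] right=['P'] parent=Q
Step 4 (left): focus=B path=2 depth=1 children=['G'] left=['H', 'L'] right=['I', 'P'] parent=Q

Answer: 2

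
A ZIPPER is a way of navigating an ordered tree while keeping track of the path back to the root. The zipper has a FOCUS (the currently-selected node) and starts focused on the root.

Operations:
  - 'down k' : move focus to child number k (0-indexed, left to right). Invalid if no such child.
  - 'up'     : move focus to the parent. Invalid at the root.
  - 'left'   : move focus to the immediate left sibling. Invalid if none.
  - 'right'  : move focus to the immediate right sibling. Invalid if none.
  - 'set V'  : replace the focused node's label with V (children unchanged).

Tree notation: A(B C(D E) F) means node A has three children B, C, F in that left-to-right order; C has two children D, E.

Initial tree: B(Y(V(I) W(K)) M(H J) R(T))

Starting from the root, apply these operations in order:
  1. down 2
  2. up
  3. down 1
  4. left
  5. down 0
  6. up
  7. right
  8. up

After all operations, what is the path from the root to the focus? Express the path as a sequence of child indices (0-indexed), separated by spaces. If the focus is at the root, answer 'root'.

Answer: root

Derivation:
Step 1 (down 2): focus=R path=2 depth=1 children=['T'] left=['Y', 'M'] right=[] parent=B
Step 2 (up): focus=B path=root depth=0 children=['Y', 'M', 'R'] (at root)
Step 3 (down 1): focus=M path=1 depth=1 children=['H', 'J'] left=['Y'] right=['R'] parent=B
Step 4 (left): focus=Y path=0 depth=1 children=['V', 'W'] left=[] right=['M', 'R'] parent=B
Step 5 (down 0): focus=V path=0/0 depth=2 children=['I'] left=[] right=['W'] parent=Y
Step 6 (up): focus=Y path=0 depth=1 children=['V', 'W'] left=[] right=['M', 'R'] parent=B
Step 7 (right): focus=M path=1 depth=1 children=['H', 'J'] left=['Y'] right=['R'] parent=B
Step 8 (up): focus=B path=root depth=0 children=['Y', 'M', 'R'] (at root)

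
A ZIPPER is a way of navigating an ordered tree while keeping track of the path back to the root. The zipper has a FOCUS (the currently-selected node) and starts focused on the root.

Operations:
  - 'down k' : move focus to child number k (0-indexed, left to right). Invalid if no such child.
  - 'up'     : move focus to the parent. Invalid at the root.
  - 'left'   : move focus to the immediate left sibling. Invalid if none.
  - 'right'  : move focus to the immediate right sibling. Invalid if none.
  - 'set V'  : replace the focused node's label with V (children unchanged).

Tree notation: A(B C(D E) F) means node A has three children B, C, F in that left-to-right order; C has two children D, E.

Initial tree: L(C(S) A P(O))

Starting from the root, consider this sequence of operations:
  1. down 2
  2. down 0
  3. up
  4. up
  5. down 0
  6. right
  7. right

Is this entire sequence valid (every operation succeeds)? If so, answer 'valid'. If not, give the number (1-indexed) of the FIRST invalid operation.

Answer: valid

Derivation:
Step 1 (down 2): focus=P path=2 depth=1 children=['O'] left=['C', 'A'] right=[] parent=L
Step 2 (down 0): focus=O path=2/0 depth=2 children=[] left=[] right=[] parent=P
Step 3 (up): focus=P path=2 depth=1 children=['O'] left=['C', 'A'] right=[] parent=L
Step 4 (up): focus=L path=root depth=0 children=['C', 'A', 'P'] (at root)
Step 5 (down 0): focus=C path=0 depth=1 children=['S'] left=[] right=['A', 'P'] parent=L
Step 6 (right): focus=A path=1 depth=1 children=[] left=['C'] right=['P'] parent=L
Step 7 (right): focus=P path=2 depth=1 children=['O'] left=['C', 'A'] right=[] parent=L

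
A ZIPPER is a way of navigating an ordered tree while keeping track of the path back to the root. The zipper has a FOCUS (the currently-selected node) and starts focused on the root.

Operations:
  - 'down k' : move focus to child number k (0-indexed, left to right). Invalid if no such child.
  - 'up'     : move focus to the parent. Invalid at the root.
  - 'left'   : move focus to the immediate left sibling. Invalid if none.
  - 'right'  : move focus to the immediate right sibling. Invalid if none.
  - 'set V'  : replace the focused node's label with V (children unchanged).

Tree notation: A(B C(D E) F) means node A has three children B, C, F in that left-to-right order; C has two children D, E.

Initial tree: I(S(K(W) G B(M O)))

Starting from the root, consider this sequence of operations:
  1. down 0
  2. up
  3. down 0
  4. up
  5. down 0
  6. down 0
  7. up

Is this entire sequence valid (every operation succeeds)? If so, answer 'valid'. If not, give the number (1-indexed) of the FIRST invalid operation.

Step 1 (down 0): focus=S path=0 depth=1 children=['K', 'G', 'B'] left=[] right=[] parent=I
Step 2 (up): focus=I path=root depth=0 children=['S'] (at root)
Step 3 (down 0): focus=S path=0 depth=1 children=['K', 'G', 'B'] left=[] right=[] parent=I
Step 4 (up): focus=I path=root depth=0 children=['S'] (at root)
Step 5 (down 0): focus=S path=0 depth=1 children=['K', 'G', 'B'] left=[] right=[] parent=I
Step 6 (down 0): focus=K path=0/0 depth=2 children=['W'] left=[] right=['G', 'B'] parent=S
Step 7 (up): focus=S path=0 depth=1 children=['K', 'G', 'B'] left=[] right=[] parent=I

Answer: valid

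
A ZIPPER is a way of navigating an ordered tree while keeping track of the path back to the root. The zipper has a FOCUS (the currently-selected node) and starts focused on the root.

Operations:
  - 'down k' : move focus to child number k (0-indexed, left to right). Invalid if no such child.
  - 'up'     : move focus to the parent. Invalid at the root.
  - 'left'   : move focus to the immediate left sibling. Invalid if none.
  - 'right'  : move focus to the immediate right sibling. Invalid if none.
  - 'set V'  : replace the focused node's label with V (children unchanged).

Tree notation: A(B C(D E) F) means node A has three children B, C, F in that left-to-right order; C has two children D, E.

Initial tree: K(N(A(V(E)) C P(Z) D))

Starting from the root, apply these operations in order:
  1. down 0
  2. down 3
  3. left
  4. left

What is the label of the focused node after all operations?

Step 1 (down 0): focus=N path=0 depth=1 children=['A', 'C', 'P', 'D'] left=[] right=[] parent=K
Step 2 (down 3): focus=D path=0/3 depth=2 children=[] left=['A', 'C', 'P'] right=[] parent=N
Step 3 (left): focus=P path=0/2 depth=2 children=['Z'] left=['A', 'C'] right=['D'] parent=N
Step 4 (left): focus=C path=0/1 depth=2 children=[] left=['A'] right=['P', 'D'] parent=N

Answer: C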